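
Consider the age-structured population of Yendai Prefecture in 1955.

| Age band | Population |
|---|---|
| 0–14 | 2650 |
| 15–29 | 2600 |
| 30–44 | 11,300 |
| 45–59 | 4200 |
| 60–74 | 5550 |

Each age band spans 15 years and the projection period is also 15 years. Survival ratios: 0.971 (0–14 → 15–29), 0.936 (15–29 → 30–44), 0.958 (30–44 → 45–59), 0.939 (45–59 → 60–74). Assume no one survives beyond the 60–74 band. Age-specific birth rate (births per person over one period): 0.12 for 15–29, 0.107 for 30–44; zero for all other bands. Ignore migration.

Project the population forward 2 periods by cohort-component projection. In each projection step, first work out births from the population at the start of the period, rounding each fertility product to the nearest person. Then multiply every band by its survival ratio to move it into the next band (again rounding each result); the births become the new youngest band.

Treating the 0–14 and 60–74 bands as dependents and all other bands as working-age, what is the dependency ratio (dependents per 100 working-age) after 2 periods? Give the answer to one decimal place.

172.7

Numbering the groups 1..5 from youngest to oldest:
[period 1]
Births: 2600 × 0.12 = 312 ; 11300 × 0.107 = 1209 → total 1521
Group 2: 2650 × 0.971 = 2573
Group 3: 2600 × 0.936 = 2434
Group 4: 11300 × 0.958 = 10825
Group 5: 4200 × 0.939 = 3944
Population now: 0–14=1521, 15–29=2573, 30–44=2434, 45–59=10825, 60–74=3944
[period 2]
Births: 2573 × 0.12 = 309 ; 2434 × 0.107 = 260 → total 569
Group 2: 1521 × 0.971 = 1477
Group 3: 2573 × 0.936 = 2408
Group 4: 2434 × 0.958 = 2332
Group 5: 10825 × 0.939 = 10165
Population now: 0–14=569, 15–29=1477, 30–44=2408, 45–59=2332, 60–74=10165
Dependents (band 0–14 + band 60–74) = 569 + 10165 = 10734; working-age = 6217; ratio = 10734/6217 × 100 = 172.7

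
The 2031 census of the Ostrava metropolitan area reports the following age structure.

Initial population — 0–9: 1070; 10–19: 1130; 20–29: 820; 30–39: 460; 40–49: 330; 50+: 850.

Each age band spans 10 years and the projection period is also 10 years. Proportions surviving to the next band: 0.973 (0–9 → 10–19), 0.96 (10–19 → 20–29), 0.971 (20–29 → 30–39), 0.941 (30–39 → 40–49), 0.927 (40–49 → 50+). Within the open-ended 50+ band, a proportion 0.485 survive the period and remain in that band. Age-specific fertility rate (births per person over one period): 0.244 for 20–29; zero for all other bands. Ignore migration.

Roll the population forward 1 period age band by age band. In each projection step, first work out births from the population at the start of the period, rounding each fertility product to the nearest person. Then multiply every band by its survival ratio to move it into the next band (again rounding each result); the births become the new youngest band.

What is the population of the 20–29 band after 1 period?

1085

[period 1]
Births: 820 * 0.244 = 200
10–19: 1070 * 0.973 = 1041
20–29: 1130 * 0.96 = 1085
30–39: 820 * 0.971 = 796
40–49: 460 * 0.941 = 433
50+: 330 * 0.927 + 850 * 0.485 = 306 + 412 = 718
Giving 200 / 1041 / 1085 / 796 / 433 / 718.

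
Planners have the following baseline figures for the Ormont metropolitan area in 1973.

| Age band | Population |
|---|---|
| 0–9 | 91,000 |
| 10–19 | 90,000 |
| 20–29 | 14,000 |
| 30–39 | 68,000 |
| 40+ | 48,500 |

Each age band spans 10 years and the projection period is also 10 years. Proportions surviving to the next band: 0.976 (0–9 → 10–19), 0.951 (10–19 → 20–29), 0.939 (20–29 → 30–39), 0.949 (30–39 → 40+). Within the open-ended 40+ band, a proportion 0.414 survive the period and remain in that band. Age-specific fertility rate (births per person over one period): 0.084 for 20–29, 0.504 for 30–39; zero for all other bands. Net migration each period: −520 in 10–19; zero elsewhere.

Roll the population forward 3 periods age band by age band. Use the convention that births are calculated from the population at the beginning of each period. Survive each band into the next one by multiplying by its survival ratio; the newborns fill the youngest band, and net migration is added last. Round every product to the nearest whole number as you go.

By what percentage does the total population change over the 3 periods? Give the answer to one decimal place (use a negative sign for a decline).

-14.1

[period 1]
Births: 14000 * 0.084 = 1176  |  68000 * 0.504 = 34272 — total 35448
10–19: 91000 * 0.976 = 88816
20–29: 90000 * 0.951 = 85590
30–39: 14000 * 0.939 = 13146
40+: 68000 * 0.949 + 48500 * 0.414 = 64532 + 20079 = 84611
Net migration: 10–19 − 520 → 88296
Population now: 0–9=35448, 10–19=88296, 20–29=85590, 30–39=13146, 40+=84611
[period 2]
Births: 85590 * 0.084 = 7190  |  13146 * 0.504 = 6626 — total 13816
10–19: 35448 * 0.976 = 34597
20–29: 88296 * 0.951 = 83969
30–39: 85590 * 0.939 = 80369
40+: 13146 * 0.949 + 84611 * 0.414 = 12476 + 35029 = 47505
Net migration: 10–19 − 520 → 34077
Population now: 0–9=13816, 10–19=34077, 20–29=83969, 30–39=80369, 40+=47505
[period 3]
Births: 83969 * 0.084 = 7053  |  80369 * 0.504 = 40506 — total 47559
10–19: 13816 * 0.976 = 13484
20–29: 34077 * 0.951 = 32407
30–39: 83969 * 0.939 = 78847
40+: 80369 * 0.949 + 47505 * 0.414 = 76270 + 19667 = 95937
Net migration: 10–19 − 520 → 12964
Population now: 0–9=47559, 10–19=12964, 20–29=32407, 30–39=78847, 40+=95937
Total: 311500 → 267714; change = -43786; percentage change = -14.1%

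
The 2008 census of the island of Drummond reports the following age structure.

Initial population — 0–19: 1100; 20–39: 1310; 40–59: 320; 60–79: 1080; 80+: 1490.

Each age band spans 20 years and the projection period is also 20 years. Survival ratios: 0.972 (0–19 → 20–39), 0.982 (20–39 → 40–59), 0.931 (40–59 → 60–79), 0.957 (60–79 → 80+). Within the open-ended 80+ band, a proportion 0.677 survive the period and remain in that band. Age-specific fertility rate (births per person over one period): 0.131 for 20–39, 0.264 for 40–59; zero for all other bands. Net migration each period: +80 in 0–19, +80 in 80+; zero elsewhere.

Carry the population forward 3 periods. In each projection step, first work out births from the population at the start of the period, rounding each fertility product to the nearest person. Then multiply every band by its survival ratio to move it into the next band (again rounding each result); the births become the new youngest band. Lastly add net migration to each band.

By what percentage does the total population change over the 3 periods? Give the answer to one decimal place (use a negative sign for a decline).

After projecting period 1:
Births: 1310 * 0.131 = 172, 320 * 0.264 = 84 → 256
20–39: 1100 * 0.972 = 1069
40–59: 1310 * 0.982 = 1286
60–79: 320 * 0.931 = 298
80+: 1080 * 0.957 + 1490 * 0.677 = 1034 + 1009 = 2043
Net migration: 0–19 + 80 → 336; 80+ + 80 → 2123
End of period: [336, 1069, 1286, 298, 2123]
After projecting period 2:
Births: 1069 * 0.131 = 140, 1286 * 0.264 = 340 → 480
20–39: 336 * 0.972 = 327
40–59: 1069 * 0.982 = 1050
60–79: 1286 * 0.931 = 1197
80+: 298 * 0.957 + 2123 * 0.677 = 285 + 1437 = 1722
Net migration: 0–19 + 80 → 560; 80+ + 80 → 1802
End of period: [560, 327, 1050, 1197, 1802]
After projecting period 3:
Births: 327 * 0.131 = 43, 1050 * 0.264 = 277 → 320
20–39: 560 * 0.972 = 544
40–59: 327 * 0.982 = 321
60–79: 1050 * 0.931 = 978
80+: 1197 * 0.957 + 1802 * 0.677 = 1146 + 1220 = 2366
Net migration: 0–19 + 80 → 400; 80+ + 80 → 2446
End of period: [400, 544, 321, 978, 2446]
Total: 5300 → 4689; change = -611; percentage change = -11.5%

-11.5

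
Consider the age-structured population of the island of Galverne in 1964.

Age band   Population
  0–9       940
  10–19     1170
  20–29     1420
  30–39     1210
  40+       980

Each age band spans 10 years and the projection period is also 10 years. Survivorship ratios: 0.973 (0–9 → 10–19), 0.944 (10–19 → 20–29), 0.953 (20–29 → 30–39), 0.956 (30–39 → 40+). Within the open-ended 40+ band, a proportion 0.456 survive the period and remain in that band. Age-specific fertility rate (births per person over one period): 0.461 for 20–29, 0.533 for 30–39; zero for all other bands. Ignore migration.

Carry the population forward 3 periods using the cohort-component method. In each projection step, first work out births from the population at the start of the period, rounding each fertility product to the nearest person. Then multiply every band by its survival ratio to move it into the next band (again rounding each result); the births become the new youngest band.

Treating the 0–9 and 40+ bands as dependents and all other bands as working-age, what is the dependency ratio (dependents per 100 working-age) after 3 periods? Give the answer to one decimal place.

89.9

Numbering the bands 1..5 from youngest to oldest:
After projecting period 1:
Births: 1420 × 0.461 = 655  |  1210 × 0.533 = 645 — total 1300
Band 2: 940 × 0.973 = 915
Band 3: 1170 × 0.944 = 1104
Band 4: 1420 × 0.953 = 1353
Band 5: 1210 × 0.956 + 980 × 0.456 = 1157 + 447 = 1604
→ [1300, 915, 1104, 1353, 1604]
After projecting period 2:
Births: 1104 × 0.461 = 509  |  1353 × 0.533 = 721 — total 1230
Band 2: 1300 × 0.973 = 1265
Band 3: 915 × 0.944 = 864
Band 4: 1104 × 0.953 = 1052
Band 5: 1353 × 0.956 + 1604 × 0.456 = 1293 + 731 = 2024
→ [1230, 1265, 864, 1052, 2024]
After projecting period 3:
Births: 864 × 0.461 = 398  |  1052 × 0.533 = 561 — total 959
Band 2: 1230 × 0.973 = 1197
Band 3: 1265 × 0.944 = 1194
Band 4: 864 × 0.953 = 823
Band 5: 1052 × 0.956 + 2024 × 0.456 = 1006 + 923 = 1929
→ [959, 1197, 1194, 823, 1929]
Dependents (band 0–9 + band 40+) = 959 + 1929 = 2888; working-age = 3214; ratio = 2888/3214 × 100 = 89.9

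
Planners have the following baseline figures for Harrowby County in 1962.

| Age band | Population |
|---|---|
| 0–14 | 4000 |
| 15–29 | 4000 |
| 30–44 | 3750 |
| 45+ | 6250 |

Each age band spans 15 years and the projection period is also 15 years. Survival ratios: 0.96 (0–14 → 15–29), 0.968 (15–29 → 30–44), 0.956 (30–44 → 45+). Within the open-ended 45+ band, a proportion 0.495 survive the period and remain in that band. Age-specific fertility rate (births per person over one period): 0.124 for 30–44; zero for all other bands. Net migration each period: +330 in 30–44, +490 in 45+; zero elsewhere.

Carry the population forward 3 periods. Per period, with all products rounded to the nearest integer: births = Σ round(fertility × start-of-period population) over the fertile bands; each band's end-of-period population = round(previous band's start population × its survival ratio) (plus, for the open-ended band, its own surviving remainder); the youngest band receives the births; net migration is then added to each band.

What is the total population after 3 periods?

(Bands numbered youngest = 1 to oldest = 4.)
[period 1]
Births: 3750 × 0.124 = 465
Band 2: 4000 × 0.96 = 3840
Band 3: 4000 × 0.968 = 3872
Band 4: 3750 × 0.956 + 6250 × 0.495 = 3585 + 3094 = 6679
Net migration: Band 3 + 330 → 4202; Band 4 + 490 → 7169
End of period: [465, 3840, 4202, 7169]
[period 2]
Births: 4202 × 0.124 = 521
Band 2: 465 × 0.96 = 446
Band 3: 3840 × 0.968 = 3717
Band 4: 4202 × 0.956 + 7169 × 0.495 = 4017 + 3549 = 7566
Net migration: Band 3 + 330 → 4047; Band 4 + 490 → 8056
End of period: [521, 446, 4047, 8056]
[period 3]
Births: 4047 × 0.124 = 502
Band 2: 521 × 0.96 = 500
Band 3: 446 × 0.968 = 432
Band 4: 4047 × 0.956 + 8056 × 0.495 = 3869 + 3988 = 7857
Net migration: Band 3 + 330 → 762; Band 4 + 490 → 8347
End of period: [502, 500, 762, 8347]
Total after period 3: 502 + 500 + 762 + 8347 = 10111

10111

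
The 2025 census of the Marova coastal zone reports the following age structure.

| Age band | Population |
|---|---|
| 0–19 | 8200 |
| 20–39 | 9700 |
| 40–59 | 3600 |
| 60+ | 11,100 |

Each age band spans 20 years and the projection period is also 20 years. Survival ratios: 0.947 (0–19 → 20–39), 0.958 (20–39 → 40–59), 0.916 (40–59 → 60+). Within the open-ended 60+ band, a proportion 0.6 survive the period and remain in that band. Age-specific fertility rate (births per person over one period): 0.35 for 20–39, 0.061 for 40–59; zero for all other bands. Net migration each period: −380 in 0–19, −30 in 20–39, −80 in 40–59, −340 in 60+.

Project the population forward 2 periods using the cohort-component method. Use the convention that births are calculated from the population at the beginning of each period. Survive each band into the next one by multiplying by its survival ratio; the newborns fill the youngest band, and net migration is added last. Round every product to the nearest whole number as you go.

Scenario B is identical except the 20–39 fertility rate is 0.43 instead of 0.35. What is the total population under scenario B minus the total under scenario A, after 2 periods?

1353

— Period 1 —
Births: 9700 × 0.35 = 3395  |  3600 × 0.061 = 220 ⇒ total 3615
20–39: 8200 × 0.947 = 7765
40–59: 9700 × 0.958 = 9293
60+: 3600 × 0.916 + 11100 × 0.6 = 3298 + 6660 = 9958
Net migration: 0–19 − 380 → 3235; 20–39 − 30 → 7735; 40–59 − 80 → 9213; 60+ − 340 → 9618
→ [3235, 7735, 9213, 9618]
— Period 2 —
Births: 7735 × 0.35 = 2707  |  9213 × 0.061 = 562 ⇒ total 3269
20–39: 3235 × 0.947 = 3064
40–59: 7735 × 0.958 = 7410
60+: 9213 × 0.916 + 9618 × 0.6 = 8439 + 5771 = 14210
Net migration: 0–19 − 380 → 2889; 20–39 − 30 → 3034; 40–59 − 80 → 7330; 60+ − 340 → 13870
→ [2889, 3034, 7330, 13870]
Scenario A total after 2 periods: 27123
Scenario B projection —
— Period 1 —
Births: 9700 × 0.43 = 4171  |  3600 × 0.061 = 220 ⇒ total 4391
20–39: 8200 × 0.947 = 7765
40–59: 9700 × 0.958 = 9293
60+: 3600 × 0.916 + 11100 × 0.6 = 3298 + 6660 = 9958
Net migration: 0–19 − 380 → 4011; 20–39 − 30 → 7735; 40–59 − 80 → 9213; 60+ − 340 → 9618
→ [4011, 7735, 9213, 9618]
— Period 2 —
Births: 7735 × 0.43 = 3326  |  9213 × 0.061 = 562 ⇒ total 3888
20–39: 4011 × 0.947 = 3798
40–59: 7735 × 0.958 = 7410
60+: 9213 × 0.916 + 9618 × 0.6 = 8439 + 5771 = 14210
Net migration: 0–19 − 380 → 3508; 20–39 − 30 → 3768; 40–59 − 80 → 7330; 60+ − 340 → 13870
→ [3508, 3768, 7330, 13870]
Scenario B total after 2 periods: 28476
Difference B − A = 28476 − 27123 = 1353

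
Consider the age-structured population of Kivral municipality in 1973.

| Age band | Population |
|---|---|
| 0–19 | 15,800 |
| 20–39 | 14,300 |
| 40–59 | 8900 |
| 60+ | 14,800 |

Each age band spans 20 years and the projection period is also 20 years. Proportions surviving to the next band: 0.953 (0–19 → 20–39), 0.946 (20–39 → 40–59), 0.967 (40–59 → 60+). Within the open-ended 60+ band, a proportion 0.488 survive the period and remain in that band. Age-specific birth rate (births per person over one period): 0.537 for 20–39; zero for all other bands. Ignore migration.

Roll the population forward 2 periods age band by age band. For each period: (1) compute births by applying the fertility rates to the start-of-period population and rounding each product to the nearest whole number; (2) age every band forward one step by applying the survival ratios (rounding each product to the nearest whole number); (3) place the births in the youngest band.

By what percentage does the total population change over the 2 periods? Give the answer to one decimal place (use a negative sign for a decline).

-6.2

Call the groups 1 to 4, youngest first.
Period 1:
Births: 14300 * 0.537 = 7679
Group 2: 15800 * 0.953 = 15057
Group 3: 14300 * 0.946 = 13528
Group 4: 8900 * 0.967 + 14800 * 0.488 = 8606 + 7222 = 15828
End of period: [7679, 15057, 13528, 15828]
Period 2:
Births: 15057 * 0.537 = 8086
Group 2: 7679 * 0.953 = 7318
Group 3: 15057 * 0.946 = 14244
Group 4: 13528 * 0.967 + 15828 * 0.488 = 13082 + 7724 = 20806
End of period: [8086, 7318, 14244, 20806]
Total: 53800 → 50454; change = -3346; percentage change = -6.2%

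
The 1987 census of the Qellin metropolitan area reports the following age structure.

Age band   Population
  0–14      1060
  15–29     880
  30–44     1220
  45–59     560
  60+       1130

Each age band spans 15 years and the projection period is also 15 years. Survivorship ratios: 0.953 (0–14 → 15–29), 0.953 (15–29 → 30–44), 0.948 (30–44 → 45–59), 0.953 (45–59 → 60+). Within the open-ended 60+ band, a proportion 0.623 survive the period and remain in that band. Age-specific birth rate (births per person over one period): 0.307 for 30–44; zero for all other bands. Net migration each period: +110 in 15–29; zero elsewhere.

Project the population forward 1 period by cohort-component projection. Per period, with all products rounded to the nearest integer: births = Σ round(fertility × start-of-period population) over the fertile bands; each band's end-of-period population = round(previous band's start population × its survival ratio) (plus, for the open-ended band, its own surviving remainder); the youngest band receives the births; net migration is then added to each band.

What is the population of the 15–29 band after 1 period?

1120

Let band 1 be 0–14 through band 5 = 60+.
Period 1.
Births: 1220 × 0.307 = 375
Band 2: 1060 × 0.953 = 1010
Band 3: 880 × 0.953 = 839
Band 4: 1220 × 0.948 = 1157
Band 5: 560 × 0.953 + 1130 × 0.623 = 534 + 704 = 1238
Net migration: Band 2 + 110 → 1120
Population now: 0–14=375, 15–29=1120, 30–44=839, 45–59=1157, 60+=1238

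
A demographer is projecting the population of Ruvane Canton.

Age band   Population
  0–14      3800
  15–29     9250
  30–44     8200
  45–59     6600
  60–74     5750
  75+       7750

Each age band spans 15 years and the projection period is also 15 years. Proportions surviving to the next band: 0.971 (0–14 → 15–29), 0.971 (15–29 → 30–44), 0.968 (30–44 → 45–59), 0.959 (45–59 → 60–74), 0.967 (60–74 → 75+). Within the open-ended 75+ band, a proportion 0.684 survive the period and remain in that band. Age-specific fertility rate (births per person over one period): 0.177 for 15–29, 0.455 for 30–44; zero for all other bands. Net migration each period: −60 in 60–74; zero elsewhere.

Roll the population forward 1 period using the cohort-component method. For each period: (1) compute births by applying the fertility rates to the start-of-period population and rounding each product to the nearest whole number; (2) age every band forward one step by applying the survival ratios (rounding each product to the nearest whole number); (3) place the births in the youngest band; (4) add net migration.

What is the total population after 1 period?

Numbering the bands 1..6 from youngest to oldest:
— Period 1 —
Births: 9250 × 0.177 = 1637 ; 8200 × 0.455 = 3731 → total 5368
Band 2: 3800 × 0.971 = 3690
Band 3: 9250 × 0.971 = 8982
Band 4: 8200 × 0.968 = 7938
Band 5: 6600 × 0.959 = 6329
Band 6: 5750 × 0.967 + 7750 × 0.684 = 5560 + 5301 = 10861
Net migration: Band 5 − 60 → 6269
→ [5368, 3690, 8982, 7938, 6269, 10861]
Total after period 1: 5368 + 3690 + 8982 + 7938 + 6269 + 10861 = 43108

43108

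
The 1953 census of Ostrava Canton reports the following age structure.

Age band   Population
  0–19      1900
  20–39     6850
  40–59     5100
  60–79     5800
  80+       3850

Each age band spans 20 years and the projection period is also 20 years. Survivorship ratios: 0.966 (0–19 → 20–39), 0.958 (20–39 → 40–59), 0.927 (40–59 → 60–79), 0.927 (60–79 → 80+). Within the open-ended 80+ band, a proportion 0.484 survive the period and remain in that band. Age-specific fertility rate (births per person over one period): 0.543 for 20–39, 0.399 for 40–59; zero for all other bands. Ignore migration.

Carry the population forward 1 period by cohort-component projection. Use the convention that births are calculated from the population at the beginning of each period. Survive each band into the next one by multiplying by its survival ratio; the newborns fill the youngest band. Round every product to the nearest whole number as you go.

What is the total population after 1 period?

Call the bands 1 to 5, youngest first.
Period 1.
Births: 6850 × 0.543 = 3720 ; 5100 × 0.399 = 2035 → total 5755
Band 2: 1900 × 0.966 = 1835
Band 3: 6850 × 0.958 = 6562
Band 4: 5100 × 0.927 = 4728
Band 5: 5800 × 0.927 + 3850 × 0.484 = 5377 + 1863 = 7240
Population now: 0–19=5755, 20–39=1835, 40–59=6562, 60–79=4728, 80+=7240
Total after period 1: 5755 + 1835 + 6562 + 4728 + 7240 = 26120

26120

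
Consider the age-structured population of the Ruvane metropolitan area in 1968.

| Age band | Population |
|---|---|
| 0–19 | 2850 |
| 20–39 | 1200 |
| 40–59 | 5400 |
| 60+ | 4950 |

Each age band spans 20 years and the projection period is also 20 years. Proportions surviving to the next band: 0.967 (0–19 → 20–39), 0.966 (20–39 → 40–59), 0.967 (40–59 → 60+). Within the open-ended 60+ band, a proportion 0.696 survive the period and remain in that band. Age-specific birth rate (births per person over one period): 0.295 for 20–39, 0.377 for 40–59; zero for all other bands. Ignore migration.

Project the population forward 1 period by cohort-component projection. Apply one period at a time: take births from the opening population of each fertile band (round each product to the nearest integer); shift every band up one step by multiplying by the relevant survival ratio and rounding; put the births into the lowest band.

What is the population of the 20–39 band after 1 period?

Let band 1 be 0–19 through band 4 = 60+.
— Period 1 —
Births: 1200 * 0.295 = 354  |  5400 * 0.377 = 2036 — total 2390
Band 2: 2850 * 0.967 = 2756
Band 3: 1200 * 0.966 = 1159
Band 4: 5400 * 0.967 + 4950 * 0.696 = 5222 + 3445 = 8667
→ [2390, 2756, 1159, 8667]

2756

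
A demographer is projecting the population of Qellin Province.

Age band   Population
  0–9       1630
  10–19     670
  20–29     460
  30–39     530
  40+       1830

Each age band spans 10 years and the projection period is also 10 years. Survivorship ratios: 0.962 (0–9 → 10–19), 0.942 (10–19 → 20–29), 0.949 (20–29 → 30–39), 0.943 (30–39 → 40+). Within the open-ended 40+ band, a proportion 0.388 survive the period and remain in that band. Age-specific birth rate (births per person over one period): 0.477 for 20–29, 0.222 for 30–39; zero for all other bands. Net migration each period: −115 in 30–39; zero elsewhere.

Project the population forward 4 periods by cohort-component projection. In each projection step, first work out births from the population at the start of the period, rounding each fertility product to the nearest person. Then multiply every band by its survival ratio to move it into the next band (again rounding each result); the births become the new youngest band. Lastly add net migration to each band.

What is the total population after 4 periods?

3230

[period 1]
Births: 460 × 0.477 = 219, 530 × 0.222 = 118 → total 337
10–19: 1630 × 0.962 = 1568
20–29: 670 × 0.942 = 631
30–39: 460 × 0.949 = 437
40+: 530 × 0.943 + 1830 × 0.388 = 500 + 710 = 1210
Net migration: 30–39 − 115 → 322
End of period: [337, 1568, 631, 322, 1210]
[period 2]
Births: 631 × 0.477 = 301, 322 × 0.222 = 71 → total 372
10–19: 337 × 0.962 = 324
20–29: 1568 × 0.942 = 1477
30–39: 631 × 0.949 = 599
40+: 322 × 0.943 + 1210 × 0.388 = 304 + 469 = 773
Net migration: 30–39 − 115 → 484
End of period: [372, 324, 1477, 484, 773]
[period 3]
Births: 1477 × 0.477 = 705, 484 × 0.222 = 107 → total 812
10–19: 372 × 0.962 = 358
20–29: 324 × 0.942 = 305
30–39: 1477 × 0.949 = 1402
40+: 484 × 0.943 + 773 × 0.388 = 456 + 300 = 756
Net migration: 30–39 − 115 → 1287
End of period: [812, 358, 305, 1287, 756]
[period 4]
Births: 305 × 0.477 = 145, 1287 × 0.222 = 286 → total 431
10–19: 812 × 0.962 = 781
20–29: 358 × 0.942 = 337
30–39: 305 × 0.949 = 289
40+: 1287 × 0.943 + 756 × 0.388 = 1214 + 293 = 1507
Net migration: 30–39 − 115 → 174
End of period: [431, 781, 337, 174, 1507]
Total after period 4: 431 + 781 + 337 + 174 + 1507 = 3230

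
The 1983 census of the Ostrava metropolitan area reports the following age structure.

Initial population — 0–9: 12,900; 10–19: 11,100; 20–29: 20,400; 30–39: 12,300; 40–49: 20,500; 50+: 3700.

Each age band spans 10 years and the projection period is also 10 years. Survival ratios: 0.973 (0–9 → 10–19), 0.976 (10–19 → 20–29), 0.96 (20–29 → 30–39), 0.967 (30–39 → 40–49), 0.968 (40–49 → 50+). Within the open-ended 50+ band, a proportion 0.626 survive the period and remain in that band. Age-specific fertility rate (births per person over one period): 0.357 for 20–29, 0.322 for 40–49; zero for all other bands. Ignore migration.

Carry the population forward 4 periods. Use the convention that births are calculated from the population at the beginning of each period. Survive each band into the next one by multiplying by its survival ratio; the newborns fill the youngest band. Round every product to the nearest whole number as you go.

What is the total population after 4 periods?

80636

Period 1:
Births: 20400 * 0.357 = 7283 ; 20500 * 0.322 = 6601 ⇒ total 13884
10–19: 12900 * 0.973 = 12552
20–29: 11100 * 0.976 = 10834
30–39: 20400 * 0.96 = 19584
40–49: 12300 * 0.967 = 11894
50+: 20500 * 0.968 + 3700 * 0.626 = 19844 + 2316 = 22160
Giving 13884 / 12552 / 10834 / 19584 / 11894 / 22160.
Period 2:
Births: 10834 * 0.357 = 3868 ; 11894 * 0.322 = 3830 ⇒ total 7698
10–19: 13884 * 0.973 = 13509
20–29: 12552 * 0.976 = 12251
30–39: 10834 * 0.96 = 10401
40–49: 19584 * 0.967 = 18938
50+: 11894 * 0.968 + 22160 * 0.626 = 11513 + 13872 = 25385
Giving 7698 / 13509 / 12251 / 10401 / 18938 / 25385.
Period 3:
Births: 12251 * 0.357 = 4374 ; 18938 * 0.322 = 6098 ⇒ total 10472
10–19: 7698 * 0.973 = 7490
20–29: 13509 * 0.976 = 13185
30–39: 12251 * 0.96 = 11761
40–49: 10401 * 0.967 = 10058
50+: 18938 * 0.968 + 25385 * 0.626 = 18332 + 15891 = 34223
Giving 10472 / 7490 / 13185 / 11761 / 10058 / 34223.
Period 4:
Births: 13185 * 0.357 = 4707 ; 10058 * 0.322 = 3239 ⇒ total 7946
10–19: 10472 * 0.973 = 10189
20–29: 7490 * 0.976 = 7310
30–39: 13185 * 0.96 = 12658
40–49: 11761 * 0.967 = 11373
50+: 10058 * 0.968 + 34223 * 0.626 = 9736 + 21424 = 31160
Giving 7946 / 10189 / 7310 / 12658 / 11373 / 31160.
Total after period 4: 7946 + 10189 + 7310 + 12658 + 11373 + 31160 = 80636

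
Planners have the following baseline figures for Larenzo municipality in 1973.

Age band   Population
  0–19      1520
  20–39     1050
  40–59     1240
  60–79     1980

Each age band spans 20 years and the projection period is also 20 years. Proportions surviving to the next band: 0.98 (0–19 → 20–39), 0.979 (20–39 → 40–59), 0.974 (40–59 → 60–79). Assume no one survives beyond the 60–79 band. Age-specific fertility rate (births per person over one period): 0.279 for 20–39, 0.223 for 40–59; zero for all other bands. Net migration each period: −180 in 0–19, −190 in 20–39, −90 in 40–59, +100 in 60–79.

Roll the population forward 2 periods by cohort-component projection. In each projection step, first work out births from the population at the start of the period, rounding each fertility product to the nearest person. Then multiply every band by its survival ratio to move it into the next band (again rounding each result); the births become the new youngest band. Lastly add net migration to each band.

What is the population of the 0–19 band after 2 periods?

392

Period 1:
Births: 1050 × 0.279 = 293 ; 1240 × 0.223 = 277 → 570
20–39: 1520 × 0.98 = 1490
40–59: 1050 × 0.979 = 1028
60–79: 1240 × 0.974 = 1208
Net migration: 0–19 − 180 → 390; 20–39 − 190 → 1300; 40–59 − 90 → 938; 60–79 + 100 → 1308
End of period: [390, 1300, 938, 1308]
Period 2:
Births: 1300 × 0.279 = 363 ; 938 × 0.223 = 209 → 572
20–39: 390 × 0.98 = 382
40–59: 1300 × 0.979 = 1273
60–79: 938 × 0.974 = 914
Net migration: 0–19 − 180 → 392; 20–39 − 190 → 192; 40–59 − 90 → 1183; 60–79 + 100 → 1014
End of period: [392, 192, 1183, 1014]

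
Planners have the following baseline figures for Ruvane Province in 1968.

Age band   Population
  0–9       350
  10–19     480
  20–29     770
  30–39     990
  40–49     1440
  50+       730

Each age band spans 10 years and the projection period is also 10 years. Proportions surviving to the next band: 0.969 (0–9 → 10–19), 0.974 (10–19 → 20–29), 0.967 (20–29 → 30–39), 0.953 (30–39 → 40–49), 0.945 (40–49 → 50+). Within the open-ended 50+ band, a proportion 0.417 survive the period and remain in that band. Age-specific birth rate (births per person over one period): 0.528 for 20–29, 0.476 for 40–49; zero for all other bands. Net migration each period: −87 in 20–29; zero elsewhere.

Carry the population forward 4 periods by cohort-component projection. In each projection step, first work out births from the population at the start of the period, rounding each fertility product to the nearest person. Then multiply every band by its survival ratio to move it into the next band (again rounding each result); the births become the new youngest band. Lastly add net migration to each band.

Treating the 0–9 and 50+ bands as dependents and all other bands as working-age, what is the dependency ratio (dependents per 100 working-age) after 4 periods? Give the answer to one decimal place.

Call the bands 1 to 6, youngest first.
[period 1]
Births: 770 * 0.528 = 407  |  1440 * 0.476 = 685 → total 1092
Band 2: 350 * 0.969 = 339
Band 3: 480 * 0.974 = 468
Band 4: 770 * 0.967 = 745
Band 5: 990 * 0.953 = 943
Band 6: 1440 * 0.945 + 730 * 0.417 = 1361 + 304 = 1665
Net migration: Band 3 − 87 → 381
Population now: 0–9=1092, 10–19=339, 20–29=381, 30–39=745, 40–49=943, 50+=1665
[period 2]
Births: 381 * 0.528 = 201  |  943 * 0.476 = 449 → total 650
Band 2: 1092 * 0.969 = 1058
Band 3: 339 * 0.974 = 330
Band 4: 381 * 0.967 = 368
Band 5: 745 * 0.953 = 710
Band 6: 943 * 0.945 + 1665 * 0.417 = 891 + 694 = 1585
Net migration: Band 3 − 87 → 243
Population now: 0–9=650, 10–19=1058, 20–29=243, 30–39=368, 40–49=710, 50+=1585
[period 3]
Births: 243 * 0.528 = 128  |  710 * 0.476 = 338 → total 466
Band 2: 650 * 0.969 = 630
Band 3: 1058 * 0.974 = 1030
Band 4: 243 * 0.967 = 235
Band 5: 368 * 0.953 = 351
Band 6: 710 * 0.945 + 1585 * 0.417 = 671 + 661 = 1332
Net migration: Band 3 − 87 → 943
Population now: 0–9=466, 10–19=630, 20–29=943, 30–39=235, 40–49=351, 50+=1332
[period 4]
Births: 943 * 0.528 = 498  |  351 * 0.476 = 167 → total 665
Band 2: 466 * 0.969 = 452
Band 3: 630 * 0.974 = 614
Band 4: 943 * 0.967 = 912
Band 5: 235 * 0.953 = 224
Band 6: 351 * 0.945 + 1332 * 0.417 = 332 + 555 = 887
Net migration: Band 3 − 87 → 527
Population now: 0–9=665, 10–19=452, 20–29=527, 30–39=912, 40–49=224, 50+=887
Dependents (band 0–9 + band 50+) = 665 + 887 = 1552; working-age = 2115; ratio = 1552/2115 × 100 = 73.4

73.4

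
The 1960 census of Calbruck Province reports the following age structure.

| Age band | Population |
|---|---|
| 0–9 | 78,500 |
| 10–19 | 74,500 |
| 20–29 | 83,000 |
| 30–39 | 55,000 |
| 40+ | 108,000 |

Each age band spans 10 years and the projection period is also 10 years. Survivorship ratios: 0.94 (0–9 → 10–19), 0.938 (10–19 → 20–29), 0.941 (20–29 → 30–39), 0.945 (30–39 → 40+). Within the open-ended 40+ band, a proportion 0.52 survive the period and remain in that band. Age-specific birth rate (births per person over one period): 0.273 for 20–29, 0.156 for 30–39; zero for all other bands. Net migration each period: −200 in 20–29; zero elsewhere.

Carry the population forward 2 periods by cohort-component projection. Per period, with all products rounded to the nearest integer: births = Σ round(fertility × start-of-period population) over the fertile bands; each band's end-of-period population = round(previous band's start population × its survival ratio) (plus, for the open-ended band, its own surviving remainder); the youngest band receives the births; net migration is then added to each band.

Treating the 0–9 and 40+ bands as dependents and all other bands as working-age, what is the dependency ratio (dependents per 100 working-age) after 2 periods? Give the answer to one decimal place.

Period 1:
Births: 83000 * 0.273 = 22659, 55000 * 0.156 = 8580 → 31239
10–19: 78500 * 0.94 = 73790
20–29: 74500 * 0.938 = 69881
30–39: 83000 * 0.941 = 78103
40+: 55000 * 0.945 + 108000 * 0.52 = 51975 + 56160 = 108135
Net migration: 20–29 − 200 → 69681
Giving 31239 / 73790 / 69681 / 78103 / 108135.
Period 2:
Births: 69681 * 0.273 = 19023, 78103 * 0.156 = 12184 → 31207
10–19: 31239 * 0.94 = 29365
20–29: 73790 * 0.938 = 69215
30–39: 69681 * 0.941 = 65570
40+: 78103 * 0.945 + 108135 * 0.52 = 73807 + 56230 = 130037
Net migration: 20–29 − 200 → 69015
Giving 31207 / 29365 / 69015 / 65570 / 130037.
Dependents (band 0–9 + band 40+) = 31207 + 130037 = 161244; working-age = 163950; ratio = 161244/163950 × 100 = 98.3

98.3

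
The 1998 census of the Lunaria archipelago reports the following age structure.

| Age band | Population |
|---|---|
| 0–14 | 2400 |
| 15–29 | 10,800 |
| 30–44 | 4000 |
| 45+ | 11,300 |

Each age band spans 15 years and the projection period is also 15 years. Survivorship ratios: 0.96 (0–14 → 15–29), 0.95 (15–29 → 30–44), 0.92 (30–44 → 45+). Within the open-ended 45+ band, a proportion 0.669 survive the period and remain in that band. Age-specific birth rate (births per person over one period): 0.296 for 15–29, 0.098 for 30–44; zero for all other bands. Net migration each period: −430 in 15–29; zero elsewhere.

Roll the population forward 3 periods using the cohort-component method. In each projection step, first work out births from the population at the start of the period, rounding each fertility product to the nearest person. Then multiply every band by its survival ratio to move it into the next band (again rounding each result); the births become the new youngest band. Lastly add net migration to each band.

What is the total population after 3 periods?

Call the groups 1 to 4, youngest first.
— Period 1 —
Births: 10800 * 0.296 = 3197  |  4000 * 0.098 = 392 → total 3589
Group 2: 2400 * 0.96 = 2304
Group 3: 10800 * 0.95 = 10260
Group 4: 4000 * 0.92 + 11300 * 0.669 = 3680 + 7560 = 11240
Net migration: Group 2 − 430 → 1874
End of period: [3589, 1874, 10260, 11240]
— Period 2 —
Births: 1874 * 0.296 = 555  |  10260 * 0.098 = 1005 → total 1560
Group 2: 3589 * 0.96 = 3445
Group 3: 1874 * 0.95 = 1780
Group 4: 10260 * 0.92 + 11240 * 0.669 = 9439 + 7520 = 16959
Net migration: Group 2 − 430 → 3015
End of period: [1560, 3015, 1780, 16959]
— Period 3 —
Births: 3015 * 0.296 = 892  |  1780 * 0.098 = 174 → total 1066
Group 2: 1560 * 0.96 = 1498
Group 3: 3015 * 0.95 = 2864
Group 4: 1780 * 0.92 + 16959 * 0.669 = 1638 + 11346 = 12984
Net migration: Group 2 − 430 → 1068
End of period: [1066, 1068, 2864, 12984]
Total after period 3: 1066 + 1068 + 2864 + 12984 = 17982

17982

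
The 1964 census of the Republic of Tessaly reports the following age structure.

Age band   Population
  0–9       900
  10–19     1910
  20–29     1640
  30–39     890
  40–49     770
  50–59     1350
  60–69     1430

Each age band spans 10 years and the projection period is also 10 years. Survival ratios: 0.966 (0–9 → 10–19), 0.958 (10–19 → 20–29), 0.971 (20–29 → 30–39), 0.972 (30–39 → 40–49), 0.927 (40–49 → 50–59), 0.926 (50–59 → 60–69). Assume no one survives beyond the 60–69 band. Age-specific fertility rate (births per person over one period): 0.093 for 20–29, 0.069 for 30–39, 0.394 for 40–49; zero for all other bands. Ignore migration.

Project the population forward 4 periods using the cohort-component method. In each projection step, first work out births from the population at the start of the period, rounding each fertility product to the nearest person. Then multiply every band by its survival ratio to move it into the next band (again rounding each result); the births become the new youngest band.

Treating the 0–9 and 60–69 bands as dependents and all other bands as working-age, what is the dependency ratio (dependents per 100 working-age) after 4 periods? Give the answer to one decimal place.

(Bands numbered youngest = 1 to oldest = 7.)
Period 1.
Births: 1640 * 0.093 = 153  |  890 * 0.069 = 61  |  770 * 0.394 = 303 — total 517
Band 2: 900 * 0.966 = 869
Band 3: 1910 * 0.958 = 1830
Band 4: 1640 * 0.971 = 1592
Band 5: 890 * 0.972 = 865
Band 6: 770 * 0.927 = 714
Band 7: 1350 * 0.926 = 1250
End of period: [517, 869, 1830, 1592, 865, 714, 1250]
Period 2.
Births: 1830 * 0.093 = 170  |  1592 * 0.069 = 110  |  865 * 0.394 = 341 — total 621
Band 2: 517 * 0.966 = 499
Band 3: 869 * 0.958 = 833
Band 4: 1830 * 0.971 = 1777
Band 5: 1592 * 0.972 = 1547
Band 6: 865 * 0.927 = 802
Band 7: 714 * 0.926 = 661
End of period: [621, 499, 833, 1777, 1547, 802, 661]
Period 3.
Births: 833 * 0.093 = 77  |  1777 * 0.069 = 123  |  1547 * 0.394 = 610 — total 810
Band 2: 621 * 0.966 = 600
Band 3: 499 * 0.958 = 478
Band 4: 833 * 0.971 = 809
Band 5: 1777 * 0.972 = 1727
Band 6: 1547 * 0.927 = 1434
Band 7: 802 * 0.926 = 743
End of period: [810, 600, 478, 809, 1727, 1434, 743]
Period 4.
Births: 478 * 0.093 = 44  |  809 * 0.069 = 56  |  1727 * 0.394 = 680 — total 780
Band 2: 810 * 0.966 = 782
Band 3: 600 * 0.958 = 575
Band 4: 478 * 0.971 = 464
Band 5: 809 * 0.972 = 786
Band 6: 1727 * 0.927 = 1601
Band 7: 1434 * 0.926 = 1328
End of period: [780, 782, 575, 464, 786, 1601, 1328]
Dependents (band 0–9 + band 60–69) = 780 + 1328 = 2108; working-age = 4208; ratio = 2108/4208 × 100 = 50.1

50.1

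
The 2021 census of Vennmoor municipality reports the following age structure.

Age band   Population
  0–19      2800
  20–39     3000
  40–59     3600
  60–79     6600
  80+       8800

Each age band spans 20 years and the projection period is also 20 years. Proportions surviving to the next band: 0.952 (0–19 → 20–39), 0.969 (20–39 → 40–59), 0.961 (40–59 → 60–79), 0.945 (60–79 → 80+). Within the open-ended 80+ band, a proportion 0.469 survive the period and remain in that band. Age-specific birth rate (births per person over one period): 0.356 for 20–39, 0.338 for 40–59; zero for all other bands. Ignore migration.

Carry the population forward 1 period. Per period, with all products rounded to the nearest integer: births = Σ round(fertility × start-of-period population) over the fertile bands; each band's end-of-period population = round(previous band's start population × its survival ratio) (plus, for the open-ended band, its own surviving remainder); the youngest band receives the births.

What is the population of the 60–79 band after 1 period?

3460

(Groups numbered youngest = 1 to oldest = 5.)
— Period 1 —
Births: 3000 * 0.356 = 1068 ; 3600 * 0.338 = 1217 → 2285
Group 2: 2800 * 0.952 = 2666
Group 3: 3000 * 0.969 = 2907
Group 4: 3600 * 0.961 = 3460
Group 5: 6600 * 0.945 + 8800 * 0.469 = 6237 + 4127 = 10364
Population now: 0–19=2285, 20–39=2666, 40–59=2907, 60–79=3460, 80+=10364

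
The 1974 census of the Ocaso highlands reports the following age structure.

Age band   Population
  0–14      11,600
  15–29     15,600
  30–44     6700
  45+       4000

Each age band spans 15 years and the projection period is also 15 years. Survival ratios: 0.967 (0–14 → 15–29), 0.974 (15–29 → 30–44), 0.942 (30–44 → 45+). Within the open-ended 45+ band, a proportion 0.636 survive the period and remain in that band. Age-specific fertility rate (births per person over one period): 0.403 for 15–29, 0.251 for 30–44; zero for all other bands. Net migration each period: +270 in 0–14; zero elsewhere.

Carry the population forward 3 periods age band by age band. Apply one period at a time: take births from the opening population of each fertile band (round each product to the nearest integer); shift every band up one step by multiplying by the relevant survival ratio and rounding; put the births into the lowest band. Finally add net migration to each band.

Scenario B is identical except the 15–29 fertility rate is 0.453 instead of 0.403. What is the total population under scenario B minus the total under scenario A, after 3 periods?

2017

(Groups numbered youngest = 1 to oldest = 4.)
[period 1]
Births: 15600 × 0.403 = 6287, 6700 × 0.251 = 1682 → total 7969
Group 2: 11600 × 0.967 = 11217
Group 3: 15600 × 0.974 = 15194
Group 4: 6700 × 0.942 + 4000 × 0.636 = 6311 + 2544 = 8855
Net migration: Group 1 + 270 → 8239
→ [8239, 11217, 15194, 8855]
[period 2]
Births: 11217 × 0.403 = 4520, 15194 × 0.251 = 3814 → total 8334
Group 2: 8239 × 0.967 = 7967
Group 3: 11217 × 0.974 = 10925
Group 4: 15194 × 0.942 + 8855 × 0.636 = 14313 + 5632 = 19945
Net migration: Group 1 + 270 → 8604
→ [8604, 7967, 10925, 19945]
[period 3]
Births: 7967 × 0.403 = 3211, 10925 × 0.251 = 2742 → total 5953
Group 2: 8604 × 0.967 = 8320
Group 3: 7967 × 0.974 = 7760
Group 4: 10925 × 0.942 + 19945 × 0.636 = 10291 + 12685 = 22976
Net migration: Group 1 + 270 → 6223
→ [6223, 8320, 7760, 22976]
Scenario A total after 3 periods: 45279
Scenario B projection —
[period 1]
Births: 15600 × 0.453 = 7067, 6700 × 0.251 = 1682 → total 8749
Group 2: 11600 × 0.967 = 11217
Group 3: 15600 × 0.974 = 15194
Group 4: 6700 × 0.942 + 4000 × 0.636 = 6311 + 2544 = 8855
Net migration: Group 1 + 270 → 9019
→ [9019, 11217, 15194, 8855]
[period 2]
Births: 11217 × 0.453 = 5081, 15194 × 0.251 = 3814 → total 8895
Group 2: 9019 × 0.967 = 8721
Group 3: 11217 × 0.974 = 10925
Group 4: 15194 × 0.942 + 8855 × 0.636 = 14313 + 5632 = 19945
Net migration: Group 1 + 270 → 9165
→ [9165, 8721, 10925, 19945]
[period 3]
Births: 8721 × 0.453 = 3951, 10925 × 0.251 = 2742 → total 6693
Group 2: 9165 × 0.967 = 8863
Group 3: 8721 × 0.974 = 8494
Group 4: 10925 × 0.942 + 19945 × 0.636 = 10291 + 12685 = 22976
Net migration: Group 1 + 270 → 6963
→ [6963, 8863, 8494, 22976]
Scenario B total after 3 periods: 47296
Difference B − A = 47296 − 45279 = 2017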